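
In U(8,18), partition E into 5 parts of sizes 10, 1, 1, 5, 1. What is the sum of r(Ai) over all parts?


r(Ai) = min(|Ai|, 8) for each part.
Sum = min(10,8) + min(1,8) + min(1,8) + min(5,8) + min(1,8)
    = 8 + 1 + 1 + 5 + 1
    = 16.

16


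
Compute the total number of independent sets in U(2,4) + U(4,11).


For a direct sum, |I(M1+M2)| = |I(M1)| * |I(M2)|.
|I(U(2,4))| = sum C(4,k) for k=0..2 = 11.
|I(U(4,11))| = sum C(11,k) for k=0..4 = 562.
Total = 11 * 562 = 6182.

6182


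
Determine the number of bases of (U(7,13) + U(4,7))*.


(M1+M2)* = M1* + M2*.
M1* = U(6,13), bases: C(13,6) = 1716.
M2* = U(3,7), bases: C(7,3) = 35.
|B(M*)| = 1716 * 35 = 60060.

60060


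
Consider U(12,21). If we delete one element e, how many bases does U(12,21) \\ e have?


Deleting e from U(12,21) gives U(12,20) since n > r.
Bases of U(12,20) = C(20,12) = 125970.

125970


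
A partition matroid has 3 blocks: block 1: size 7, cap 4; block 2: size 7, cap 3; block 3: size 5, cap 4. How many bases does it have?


A basis picks exactly ci elements from block i.
Number of bases = product of C(|Si|, ci).
= C(7,4) * C(7,3) * C(5,4)
= 35 * 35 * 5
= 6125.

6125


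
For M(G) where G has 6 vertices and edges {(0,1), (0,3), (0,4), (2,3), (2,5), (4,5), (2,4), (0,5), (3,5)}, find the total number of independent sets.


An independent set in a graphic matroid is an acyclic edge subset.
G has 6 vertices and 9 edges.
Enumerate all 2^9 = 512 subsets, checking for acyclicity.
Total independent sets = 268.

268


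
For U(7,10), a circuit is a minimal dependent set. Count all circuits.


In U(7,10), circuits are the (8)-element subsets.
Any set of 8 elements is dependent, and removing any one element gives
an independent set of size 7, so it is a minimal dependent set.
Number of circuits = (10 choose 8) = 45.

45


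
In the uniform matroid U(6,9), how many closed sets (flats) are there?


Flats of U(6,9): every subset of size < 6 is a flat, plus E itself.
Count = C(9,0) + C(9,1) + C(9,2) + C(9,3) + C(9,4) + C(9,5) + 1
     = 1 + 9 + 36 + 84 + 126 + 126 + 1
     = 383.

383


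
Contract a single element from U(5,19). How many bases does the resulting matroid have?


Contracting e from U(5,19) gives U(4,18).
Bases of U(4,18) = (18 choose 4) = 3060.

3060


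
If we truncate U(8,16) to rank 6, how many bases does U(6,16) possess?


Truncating U(8,16) to rank 6 gives U(6,16).
Bases of U(6,16) are all 6-element subsets of 16 elements.
Number of bases = C(16,6) = 16! / (6! * 10!) = 8008.

8008


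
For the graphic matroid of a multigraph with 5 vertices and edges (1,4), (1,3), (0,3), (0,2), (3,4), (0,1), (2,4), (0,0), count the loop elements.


In a graphic matroid, a loop is a self-loop edge (u,u) with rank 0.
Examining all 8 edges for self-loops...
Self-loops found: (0,0)
Number of loops = 1.

1


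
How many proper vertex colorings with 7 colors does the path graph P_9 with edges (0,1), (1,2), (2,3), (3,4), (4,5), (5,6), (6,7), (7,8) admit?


P(P_9, k) = k * (k-1)^(8).
P(7) = 7 * 6^8 = 7 * 1679616 = 11757312.

11757312


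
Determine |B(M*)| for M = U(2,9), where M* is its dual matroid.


The dual of U(r,n) is U(n-r, n) = U(7,9).
Bases of U(7,9) are all (7)-element subsets.
|B(M*)| = C(9,7) = 9! / (7! * 2!) = 36.

36


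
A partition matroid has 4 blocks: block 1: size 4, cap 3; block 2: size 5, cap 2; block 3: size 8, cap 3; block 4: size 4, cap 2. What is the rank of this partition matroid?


Rank of a partition matroid = sum of min(|Si|, ci) for each block.
= min(4,3) + min(5,2) + min(8,3) + min(4,2)
= 3 + 2 + 3 + 2
= 10.

10


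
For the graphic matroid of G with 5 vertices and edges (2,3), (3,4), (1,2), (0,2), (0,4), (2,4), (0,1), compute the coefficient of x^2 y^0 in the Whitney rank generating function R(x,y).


R(x,y) = sum over A in 2^E of x^(r(E)-r(A)) * y^(|A|-r(A)).
G has 5 vertices, 7 edges. r(E) = 4.
Enumerate all 2^7 = 128 subsets.
Count subsets with r(E)-r(A)=2 and |A|-r(A)=0: 21.

21


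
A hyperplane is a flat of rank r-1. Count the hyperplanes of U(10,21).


Hyperplanes of U(10,21) are flats of rank 9.
In a uniform matroid, these are exactly the (9)-element subsets.
Count = C(21,9) = 21! / (9! * 12!) = 293930.

293930


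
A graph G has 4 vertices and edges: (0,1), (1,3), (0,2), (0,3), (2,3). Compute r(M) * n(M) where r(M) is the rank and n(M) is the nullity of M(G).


r(M) = |V| - c = 4 - 1 = 3.
nullity = |E| - r(M) = 5 - 3 = 2.
Product = 3 * 2 = 6.

6


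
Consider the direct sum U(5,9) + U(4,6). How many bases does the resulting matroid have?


Bases of a direct sum M1 + M2: |B| = |B(M1)| * |B(M2)|.
|B(U(5,9))| = C(9,5) = 126.
|B(U(4,6))| = C(6,4) = 15.
Total bases = 126 * 15 = 1890.

1890


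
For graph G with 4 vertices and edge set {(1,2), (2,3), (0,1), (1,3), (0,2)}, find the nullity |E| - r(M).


Cycle rank (nullity) = |E| - r(M) = |E| - (|V| - c).
|E| = 5, |V| = 4, c = 1.
Nullity = 5 - (4 - 1) = 5 - 3 = 2.

2


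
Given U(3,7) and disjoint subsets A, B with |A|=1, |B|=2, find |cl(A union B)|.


|A union B| = 1 + 2 = 3 (disjoint).
In U(3,7), cl(S) = S if |S| < 3, else cl(S) = E.
Since 3 >= 3, cl(A union B) = E.
|cl(A union B)| = 7.

7


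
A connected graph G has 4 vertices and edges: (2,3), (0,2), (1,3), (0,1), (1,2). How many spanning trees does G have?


By Kirchhoff's matrix tree theorem, the number of spanning trees equals
the determinant of any cofactor of the Laplacian matrix L.
G has 4 vertices and 5 edges.
Computing the (3 x 3) cofactor determinant gives 8.

8


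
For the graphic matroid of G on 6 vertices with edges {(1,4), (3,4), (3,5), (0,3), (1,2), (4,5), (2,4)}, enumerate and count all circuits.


A circuit in a graphic matroid = edge set of a simple cycle.
G has 6 vertices and 7 edges.
Enumerating all minimal edge subsets forming cycles...
Total circuits found: 2.

2


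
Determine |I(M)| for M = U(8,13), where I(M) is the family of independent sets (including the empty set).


Independent sets of U(8,13) are all subsets of size <= 8.
Count = (13 choose 0) + (13 choose 1) + (13 choose 2) + (13 choose 3) + (13 choose 4) + (13 choose 5) + (13 choose 6) + (13 choose 7) + (13 choose 8)
     = 1 + 13 + 78 + 286 + 715 + 1287 + 1716 + 1716 + 1287
     = 7099.

7099


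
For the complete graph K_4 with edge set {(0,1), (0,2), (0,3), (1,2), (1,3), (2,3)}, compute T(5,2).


T(K_4; x,y) = x^3 + 3x^2 + 4xy + 2x + y^3 + 3y^2 + 2y.
Substituting x=5, y=2:
= 125 + 75 + 40 + 10 + 8 + 12 + 4
= 274.

274


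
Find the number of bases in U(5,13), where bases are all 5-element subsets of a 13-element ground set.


Bases of U(5,13) are all 5-element subsets of the 13-element ground set.
Number of bases = C(13,5).
C(13,5) = 13! / (5! * 8!) = 1287.

1287


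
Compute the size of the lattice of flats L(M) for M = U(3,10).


Flats of U(3,10): every subset of size < 3 is a flat, plus E itself.
Count = (10 choose 0) + (10 choose 1) + (10 choose 2) + 1
     = 1 + 10 + 45 + 1
     = 57.

57


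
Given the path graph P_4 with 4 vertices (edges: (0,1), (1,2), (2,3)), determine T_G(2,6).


A path on 4 vertices is a tree with 3 edges.
T(x,y) = x^(3) for any tree.
T(2,6) = 2^3 = 8.

8


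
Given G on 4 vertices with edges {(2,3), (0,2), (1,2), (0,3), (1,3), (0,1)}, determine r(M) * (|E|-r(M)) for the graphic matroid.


r(M) = |V| - c = 4 - 1 = 3.
nullity = |E| - r(M) = 6 - 3 = 3.
Product = 3 * 3 = 9.

9


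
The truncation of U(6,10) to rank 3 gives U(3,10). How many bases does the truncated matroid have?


Truncating U(6,10) to rank 3 gives U(3,10).
Bases of U(3,10) are all 3-element subsets of 10 elements.
Number of bases = C(10,3) = 10! / (3! * 7!) = 120.

120


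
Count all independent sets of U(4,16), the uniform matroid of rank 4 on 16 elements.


Independent sets of U(4,16) are all subsets of size <= 4.
Count = (16 choose 0) + (16 choose 1) + (16 choose 2) + (16 choose 3) + (16 choose 4)
     = 1 + 16 + 120 + 560 + 1820
     = 2517.

2517


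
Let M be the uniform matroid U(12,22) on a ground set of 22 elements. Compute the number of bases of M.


Bases of U(12,22) are all 12-element subsets of the 22-element ground set.
Number of bases = C(22,12).
(22 choose 12) = 646646.

646646


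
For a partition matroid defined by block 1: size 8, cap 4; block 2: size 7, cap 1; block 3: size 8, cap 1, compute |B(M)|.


A basis picks exactly ci elements from block i.
Number of bases = product of C(|Si|, ci).
= C(8,4) * C(7,1) * C(8,1)
= 70 * 7 * 8
= 3920.

3920


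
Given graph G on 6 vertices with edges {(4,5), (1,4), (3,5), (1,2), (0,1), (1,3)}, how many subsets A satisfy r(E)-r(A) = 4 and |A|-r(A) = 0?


R(x,y) = sum over A in 2^E of x^(r(E)-r(A)) * y^(|A|-r(A)).
G has 6 vertices, 6 edges. r(E) = 5.
Enumerate all 2^6 = 64 subsets.
Count subsets with r(E)-r(A)=4 and |A|-r(A)=0: 6.

6


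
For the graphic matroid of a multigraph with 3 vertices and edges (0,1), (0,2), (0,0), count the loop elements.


In a graphic matroid, a loop is a self-loop edge (u,u) with rank 0.
Examining all 3 edges for self-loops...
Self-loops found: (0,0)
Number of loops = 1.

1


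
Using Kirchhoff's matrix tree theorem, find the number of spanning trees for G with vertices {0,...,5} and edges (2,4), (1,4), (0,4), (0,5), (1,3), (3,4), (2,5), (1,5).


By Kirchhoff's matrix tree theorem, the number of spanning trees equals
the determinant of any cofactor of the Laplacian matrix L.
G has 6 vertices and 8 edges.
Computing the (5 x 5) cofactor determinant gives 32.

32


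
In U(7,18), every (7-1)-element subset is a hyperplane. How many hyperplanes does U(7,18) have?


Hyperplanes of U(7,18) are flats of rank 6.
In a uniform matroid, these are exactly the (6)-element subsets.
Count = C(18,6) = 18564.

18564


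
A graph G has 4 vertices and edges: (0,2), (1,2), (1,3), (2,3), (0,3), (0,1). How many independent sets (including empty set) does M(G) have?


An independent set in a graphic matroid is an acyclic edge subset.
G has 4 vertices and 6 edges.
Enumerate all 2^6 = 64 subsets, checking for acyclicity.
Total independent sets = 38.

38


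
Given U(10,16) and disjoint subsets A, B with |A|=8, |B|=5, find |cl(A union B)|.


|A union B| = 8 + 5 = 13 (disjoint).
In U(10,16), cl(S) = S if |S| < 10, else cl(S) = E.
Since 13 >= 10, cl(A union B) = E.
|cl(A union B)| = 16.

16


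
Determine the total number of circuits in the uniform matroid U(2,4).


In U(2,4), circuits are the (3)-element subsets.
Any set of 3 elements is dependent, and removing any one element gives
an independent set of size 2, so it is a minimal dependent set.
Number of circuits = (4 choose 3) = 4.

4


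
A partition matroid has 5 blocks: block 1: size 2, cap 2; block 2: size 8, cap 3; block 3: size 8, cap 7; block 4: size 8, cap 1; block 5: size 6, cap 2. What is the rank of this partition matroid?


Rank of a partition matroid = sum of min(|Si|, ci) for each block.
= min(2,2) + min(8,3) + min(8,7) + min(8,1) + min(6,2)
= 2 + 3 + 7 + 1 + 2
= 15.

15


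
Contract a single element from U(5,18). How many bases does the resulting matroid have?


Contracting e from U(5,18) gives U(4,17).
Bases of U(4,17) = C(17,4) = 17! / (4! * 13!) = 2380.

2380


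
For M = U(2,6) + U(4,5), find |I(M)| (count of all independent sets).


For a direct sum, |I(M1+M2)| = |I(M1)| * |I(M2)|.
|I(U(2,6))| = sum C(6,k) for k=0..2 = 22.
|I(U(4,5))| = sum C(5,k) for k=0..4 = 31.
Total = 22 * 31 = 682.

682


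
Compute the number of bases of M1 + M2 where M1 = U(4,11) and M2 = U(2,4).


Bases of a direct sum M1 + M2: |B| = |B(M1)| * |B(M2)|.
|B(U(4,11))| = C(11,4) = 330.
|B(U(2,4))| = C(4,2) = 6.
Total bases = 330 * 6 = 1980.

1980


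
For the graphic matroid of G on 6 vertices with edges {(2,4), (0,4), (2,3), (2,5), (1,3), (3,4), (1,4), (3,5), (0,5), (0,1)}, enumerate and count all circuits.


A circuit in a graphic matroid = edge set of a simple cycle.
G has 6 vertices and 10 edges.
Enumerating all minimal edge subsets forming cycles...
Total circuits found: 23.

23


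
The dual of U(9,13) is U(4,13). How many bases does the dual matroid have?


The dual of U(r,n) is U(n-r, n) = U(4,13).
Bases of U(4,13) are all (4)-element subsets.
|B(M*)| = (13 choose 4) = 715.

715


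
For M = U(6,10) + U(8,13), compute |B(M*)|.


(M1+M2)* = M1* + M2*.
M1* = U(4,10), bases: C(10,4) = 210.
M2* = U(5,13), bases: C(13,5) = 1287.
|B(M*)| = 210 * 1287 = 270270.

270270


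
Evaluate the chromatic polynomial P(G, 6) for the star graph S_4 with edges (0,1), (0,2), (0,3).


P(tree, k) = k * (k-1)^(3) for any tree on 4 vertices.
P(6) = 6 * 5^3 = 6 * 125 = 750.

750


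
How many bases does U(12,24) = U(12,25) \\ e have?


Deleting e from U(12,25) gives U(12,24) since n > r.
Bases of U(12,24) = C(24,12) = 2704156.

2704156


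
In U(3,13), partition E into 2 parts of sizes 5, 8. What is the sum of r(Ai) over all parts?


r(Ai) = min(|Ai|, 3) for each part.
Sum = min(5,3) + min(8,3)
    = 3 + 3
    = 6.

6


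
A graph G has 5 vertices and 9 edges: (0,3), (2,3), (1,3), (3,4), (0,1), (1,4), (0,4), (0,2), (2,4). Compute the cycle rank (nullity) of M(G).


Cycle rank (nullity) = |E| - r(M) = |E| - (|V| - c).
|E| = 9, |V| = 5, c = 1.
Nullity = 9 - (5 - 1) = 9 - 4 = 5.

5


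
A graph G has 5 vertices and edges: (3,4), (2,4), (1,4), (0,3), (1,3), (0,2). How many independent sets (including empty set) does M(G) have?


An independent set in a graphic matroid is an acyclic edge subset.
G has 5 vertices and 6 edges.
Enumerate all 2^6 = 64 subsets, checking for acyclicity.
Total independent sets = 52.

52


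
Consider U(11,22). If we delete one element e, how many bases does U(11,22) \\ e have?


Deleting e from U(11,22) gives U(11,21) since n > r.
Bases of U(11,21) = (21 choose 11) = 352716.

352716


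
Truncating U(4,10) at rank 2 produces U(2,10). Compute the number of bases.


Truncating U(4,10) to rank 2 gives U(2,10).
Bases of U(2,10) are all 2-element subsets of 10 elements.
Number of bases = C(10,2) = 10! / (2! * 8!) = 45.

45


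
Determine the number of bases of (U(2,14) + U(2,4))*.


(M1+M2)* = M1* + M2*.
M1* = U(12,14), bases: C(14,12) = 91.
M2* = U(2,4), bases: C(4,2) = 6.
|B(M*)| = 91 * 6 = 546.

546


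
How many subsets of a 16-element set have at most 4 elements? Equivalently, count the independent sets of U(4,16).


Independent sets of U(4,16) are all subsets of size <= 4.
Count = (16 choose 0) + (16 choose 1) + (16 choose 2) + (16 choose 3) + (16 choose 4)
     = 1 + 16 + 120 + 560 + 1820
     = 2517.

2517


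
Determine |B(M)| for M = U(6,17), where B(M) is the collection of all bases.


Bases of U(6,17) are all 6-element subsets of the 17-element ground set.
Number of bases = C(17,6).
C(17,6) = 12376.

12376


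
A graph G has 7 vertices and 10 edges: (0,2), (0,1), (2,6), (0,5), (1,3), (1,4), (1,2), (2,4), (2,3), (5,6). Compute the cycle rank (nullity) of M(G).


Cycle rank (nullity) = |E| - r(M) = |E| - (|V| - c).
|E| = 10, |V| = 7, c = 1.
Nullity = 10 - (7 - 1) = 10 - 6 = 4.

4


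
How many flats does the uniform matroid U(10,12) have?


Flats of U(10,12): every subset of size < 10 is a flat, plus E itself.
Count = C(12,0) + C(12,1) + C(12,2) + C(12,3) + C(12,4) + C(12,5) + C(12,6) + C(12,7) + C(12,8) + C(12,9) + 1
     = 1 + 12 + 66 + 220 + 495 + 792 + 924 + 792 + 495 + 220 + 1
     = 4018.

4018


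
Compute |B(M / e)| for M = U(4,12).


Contracting e from U(4,12) gives U(3,11).
Bases of U(3,11) = C(11,3) = (11 * 10 * 9) / (1 * 2 * 3) = 165.

165


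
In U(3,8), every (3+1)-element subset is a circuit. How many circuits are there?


In U(3,8), circuits are the (4)-element subsets.
Any set of 4 elements is dependent, and removing any one element gives
an independent set of size 3, so it is a minimal dependent set.
Number of circuits = C(8,4) = 8! / (4! * 4!) = 70.

70


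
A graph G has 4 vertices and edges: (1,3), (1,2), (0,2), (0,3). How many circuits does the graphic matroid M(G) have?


A circuit in a graphic matroid = edge set of a simple cycle.
G has 4 vertices and 4 edges.
Enumerating all minimal edge subsets forming cycles...
Total circuits found: 1.

1


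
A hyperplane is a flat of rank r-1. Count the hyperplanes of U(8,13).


Hyperplanes of U(8,13) are flats of rank 7.
In a uniform matroid, these are exactly the (7)-element subsets.
Count = C(13,7) = 1716.

1716


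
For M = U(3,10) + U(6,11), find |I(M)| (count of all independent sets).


For a direct sum, |I(M1+M2)| = |I(M1)| * |I(M2)|.
|I(U(3,10))| = sum C(10,k) for k=0..3 = 176.
|I(U(6,11))| = sum C(11,k) for k=0..6 = 1486.
Total = 176 * 1486 = 261536.

261536


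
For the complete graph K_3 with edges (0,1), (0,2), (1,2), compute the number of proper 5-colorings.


P(K_3, k) = k(k-1)(k-2)...(k-2).
P(5) = (5) * (4) * (3) = 60.

60


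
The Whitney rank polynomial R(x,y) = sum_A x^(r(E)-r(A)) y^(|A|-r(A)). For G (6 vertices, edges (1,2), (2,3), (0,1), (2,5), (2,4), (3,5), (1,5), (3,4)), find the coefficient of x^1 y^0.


R(x,y) = sum over A in 2^E of x^(r(E)-r(A)) * y^(|A|-r(A)).
G has 6 vertices, 8 edges. r(E) = 5.
Enumerate all 2^8 = 256 subsets.
Count subsets with r(E)-r(A)=1 and |A|-r(A)=0: 53.

53


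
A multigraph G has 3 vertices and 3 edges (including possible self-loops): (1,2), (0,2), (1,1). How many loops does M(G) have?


In a graphic matroid, a loop is a self-loop edge (u,u) with rank 0.
Examining all 3 edges for self-loops...
Self-loops found: (1,1)
Number of loops = 1.

1


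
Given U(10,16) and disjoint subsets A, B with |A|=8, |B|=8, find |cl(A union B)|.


|A union B| = 8 + 8 = 16 (disjoint).
In U(10,16), cl(S) = S if |S| < 10, else cl(S) = E.
Since 16 >= 10, cl(A union B) = E.
|cl(A union B)| = 16.

16


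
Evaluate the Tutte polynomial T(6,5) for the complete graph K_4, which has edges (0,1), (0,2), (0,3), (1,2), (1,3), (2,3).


T(K_4; x,y) = x^3 + 3x^2 + 4xy + 2x + y^3 + 3y^2 + 2y.
Substituting x=6, y=5:
= 216 + 108 + 120 + 12 + 125 + 75 + 10
= 666.

666


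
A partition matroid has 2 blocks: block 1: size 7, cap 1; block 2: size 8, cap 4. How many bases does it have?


A basis picks exactly ci elements from block i.
Number of bases = product of C(|Si|, ci).
= C(7,1) * C(8,4)
= 7 * 70
= 490.

490


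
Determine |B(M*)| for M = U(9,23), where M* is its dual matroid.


The dual of U(r,n) is U(n-r, n) = U(14,23).
Bases of U(14,23) are all (14)-element subsets.
|B(M*)| = C(23,14) = 23! / (14! * 9!) = 817190.

817190


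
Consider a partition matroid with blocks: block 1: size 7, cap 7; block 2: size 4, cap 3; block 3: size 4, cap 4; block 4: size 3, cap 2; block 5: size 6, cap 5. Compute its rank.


Rank of a partition matroid = sum of min(|Si|, ci) for each block.
= min(7,7) + min(4,3) + min(4,4) + min(3,2) + min(6,5)
= 7 + 3 + 4 + 2 + 5
= 21.

21


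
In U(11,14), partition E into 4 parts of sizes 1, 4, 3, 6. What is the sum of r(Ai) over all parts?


r(Ai) = min(|Ai|, 11) for each part.
Sum = min(1,11) + min(4,11) + min(3,11) + min(6,11)
    = 1 + 4 + 3 + 6
    = 14.

14


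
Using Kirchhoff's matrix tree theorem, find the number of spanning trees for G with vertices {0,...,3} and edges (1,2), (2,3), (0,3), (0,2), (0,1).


By Kirchhoff's matrix tree theorem, the number of spanning trees equals
the determinant of any cofactor of the Laplacian matrix L.
G has 4 vertices and 5 edges.
Computing the (3 x 3) cofactor determinant gives 8.

8


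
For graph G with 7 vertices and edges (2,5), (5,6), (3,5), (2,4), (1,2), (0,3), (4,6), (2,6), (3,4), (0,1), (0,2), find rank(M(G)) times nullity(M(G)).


r(M) = |V| - c = 7 - 1 = 6.
nullity = |E| - r(M) = 11 - 6 = 5.
Product = 6 * 5 = 30.

30


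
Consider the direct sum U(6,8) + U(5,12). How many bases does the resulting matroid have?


Bases of a direct sum M1 + M2: |B| = |B(M1)| * |B(M2)|.
|B(U(6,8))| = C(8,6) = 28.
|B(U(5,12))| = C(12,5) = 792.
Total bases = 28 * 792 = 22176.

22176


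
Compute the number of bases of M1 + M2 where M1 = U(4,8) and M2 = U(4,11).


Bases of a direct sum M1 + M2: |B| = |B(M1)| * |B(M2)|.
|B(U(4,8))| = C(8,4) = 70.
|B(U(4,11))| = C(11,4) = 330.
Total bases = 70 * 330 = 23100.

23100


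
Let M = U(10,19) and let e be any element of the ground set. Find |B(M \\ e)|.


Deleting e from U(10,19) gives U(10,18) since n > r.
Bases of U(10,18) = C(18,10) = 43758.

43758


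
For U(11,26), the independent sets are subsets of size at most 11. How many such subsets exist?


Independent sets of U(11,26) are all subsets of size <= 11.
Count = C(26,0) + C(26,1) + C(26,2) + C(26,3) + C(26,4) + C(26,5) + C(26,6) + C(26,7) + C(26,8) + C(26,9) + C(26,10) + C(26,11)
     = 1 + 26 + 325 + 2600 + 14950 + 65780 + 230230 + 657800 + 1562275 + 3124550 + 5311735 + 7726160
     = 18696432.

18696432


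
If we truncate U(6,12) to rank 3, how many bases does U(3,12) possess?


Truncating U(6,12) to rank 3 gives U(3,12).
Bases of U(3,12) are all 3-element subsets of 12 elements.
Number of bases = C(12,3) = (12 * 11 * 10) / (1 * 2 * 3) = 220.

220


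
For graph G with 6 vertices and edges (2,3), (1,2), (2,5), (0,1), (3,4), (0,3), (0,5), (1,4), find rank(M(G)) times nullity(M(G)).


r(M) = |V| - c = 6 - 1 = 5.
nullity = |E| - r(M) = 8 - 5 = 3.
Product = 5 * 3 = 15.

15


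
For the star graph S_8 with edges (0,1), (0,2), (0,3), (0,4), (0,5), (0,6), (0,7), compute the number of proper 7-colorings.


P(tree, k) = k * (k-1)^(7) for any tree on 8 vertices.
P(7) = 7 * 6^7 = 7 * 279936 = 1959552.

1959552


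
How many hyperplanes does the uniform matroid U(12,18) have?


Hyperplanes of U(12,18) are flats of rank 11.
In a uniform matroid, these are exactly the (11)-element subsets.
Count = (18 choose 11) = 31824.

31824


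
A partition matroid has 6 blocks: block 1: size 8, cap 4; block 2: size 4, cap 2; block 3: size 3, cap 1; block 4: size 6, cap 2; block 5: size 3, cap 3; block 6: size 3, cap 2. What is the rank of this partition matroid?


Rank of a partition matroid = sum of min(|Si|, ci) for each block.
= min(8,4) + min(4,2) + min(3,1) + min(6,2) + min(3,3) + min(3,2)
= 4 + 2 + 1 + 2 + 3 + 2
= 14.

14


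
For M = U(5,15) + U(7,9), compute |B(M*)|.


(M1+M2)* = M1* + M2*.
M1* = U(10,15), bases: C(15,10) = 3003.
M2* = U(2,9), bases: C(9,2) = 36.
|B(M*)| = 3003 * 36 = 108108.

108108


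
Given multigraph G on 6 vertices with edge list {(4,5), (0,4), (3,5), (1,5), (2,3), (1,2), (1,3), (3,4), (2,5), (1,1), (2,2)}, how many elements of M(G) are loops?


In a graphic matroid, a loop is a self-loop edge (u,u) with rank 0.
Examining all 11 edges for self-loops...
Self-loops found: (1,1), (2,2)
Number of loops = 2.

2


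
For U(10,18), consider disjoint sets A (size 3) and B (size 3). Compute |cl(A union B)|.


|A union B| = 3 + 3 = 6 (disjoint).
In U(10,18), cl(S) = S if |S| < 10, else cl(S) = E.
Since 6 < 10, cl(A union B) = A union B.
|cl(A union B)| = 6.

6


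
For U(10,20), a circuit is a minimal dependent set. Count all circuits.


In U(10,20), circuits are the (11)-element subsets.
Any set of 11 elements is dependent, and removing any one element gives
an independent set of size 10, so it is a minimal dependent set.
Number of circuits = C(20,11) = 20! / (11! * 9!) = 167960.

167960


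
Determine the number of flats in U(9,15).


Flats of U(9,15): every subset of size < 9 is a flat, plus E itself.
Count = C(15,0) + C(15,1) + C(15,2) + C(15,3) + C(15,4) + C(15,5) + C(15,6) + C(15,7) + C(15,8) + 1
     = 1 + 15 + 105 + 455 + 1365 + 3003 + 5005 + 6435 + 6435 + 1
     = 22820.

22820


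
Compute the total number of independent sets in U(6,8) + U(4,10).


For a direct sum, |I(M1+M2)| = |I(M1)| * |I(M2)|.
|I(U(6,8))| = sum C(8,k) for k=0..6 = 247.
|I(U(4,10))| = sum C(10,k) for k=0..4 = 386.
Total = 247 * 386 = 95342.

95342


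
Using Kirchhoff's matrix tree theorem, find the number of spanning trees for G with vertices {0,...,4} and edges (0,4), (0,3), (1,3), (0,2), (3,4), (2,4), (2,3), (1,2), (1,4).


By Kirchhoff's matrix tree theorem, the number of spanning trees equals
the determinant of any cofactor of the Laplacian matrix L.
G has 5 vertices and 9 edges.
Computing the (4 x 4) cofactor determinant gives 75.

75


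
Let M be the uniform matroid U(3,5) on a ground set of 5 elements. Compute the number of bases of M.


Bases of U(3,5) are all 3-element subsets of the 5-element ground set.
Number of bases = C(5,3).
(5 choose 3) = 10.

10


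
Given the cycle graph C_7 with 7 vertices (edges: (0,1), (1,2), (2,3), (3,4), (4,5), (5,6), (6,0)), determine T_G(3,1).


T(C_7; x,y) = x + x^2 + ... + x^(6) + y.
T(3,1) = 3^1 + 3^2 + 3^3 + 3^4 + 3^5 + 3^6 + 1
= 3 + 9 + 27 + 81 + 243 + 729 + 1
= 1093.

1093


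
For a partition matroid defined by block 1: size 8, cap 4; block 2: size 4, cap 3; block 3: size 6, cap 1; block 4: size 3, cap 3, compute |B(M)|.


A basis picks exactly ci elements from block i.
Number of bases = product of C(|Si|, ci).
= C(8,4) * C(4,3) * C(6,1) * C(3,3)
= 70 * 4 * 6 * 1
= 1680.

1680


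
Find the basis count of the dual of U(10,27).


The dual of U(r,n) is U(n-r, n) = U(17,27).
Bases of U(17,27) are all (17)-element subsets.
|B(M*)| = C(27,17) = 27! / (17! * 10!) = 8436285.

8436285


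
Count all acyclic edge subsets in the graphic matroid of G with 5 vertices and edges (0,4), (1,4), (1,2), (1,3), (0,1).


An independent set in a graphic matroid is an acyclic edge subset.
G has 5 vertices and 5 edges.
Enumerate all 2^5 = 32 subsets, checking for acyclicity.
Total independent sets = 28.

28


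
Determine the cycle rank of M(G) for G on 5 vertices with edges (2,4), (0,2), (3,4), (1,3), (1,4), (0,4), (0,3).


Cycle rank (nullity) = |E| - r(M) = |E| - (|V| - c).
|E| = 7, |V| = 5, c = 1.
Nullity = 7 - (5 - 1) = 7 - 4 = 3.

3


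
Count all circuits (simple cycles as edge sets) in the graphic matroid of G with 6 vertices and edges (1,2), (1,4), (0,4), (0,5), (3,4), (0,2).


A circuit in a graphic matroid = edge set of a simple cycle.
G has 6 vertices and 6 edges.
Enumerating all minimal edge subsets forming cycles...
Total circuits found: 1.

1


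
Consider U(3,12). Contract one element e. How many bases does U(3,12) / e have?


Contracting e from U(3,12) gives U(2,11).
Bases of U(2,11) = C(11,2) = (11 * 10) / (1 * 2) = 55.

55


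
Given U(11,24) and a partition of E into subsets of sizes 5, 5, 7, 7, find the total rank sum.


r(Ai) = min(|Ai|, 11) for each part.
Sum = min(5,11) + min(5,11) + min(7,11) + min(7,11)
    = 5 + 5 + 7 + 7
    = 24.

24


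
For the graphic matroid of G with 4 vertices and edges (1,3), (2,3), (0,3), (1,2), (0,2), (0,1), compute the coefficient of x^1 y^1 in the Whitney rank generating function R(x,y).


R(x,y) = sum over A in 2^E of x^(r(E)-r(A)) * y^(|A|-r(A)).
G has 4 vertices, 6 edges. r(E) = 3.
Enumerate all 2^6 = 64 subsets.
Count subsets with r(E)-r(A)=1 and |A|-r(A)=1: 4.

4


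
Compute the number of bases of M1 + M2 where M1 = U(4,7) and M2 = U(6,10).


Bases of a direct sum M1 + M2: |B| = |B(M1)| * |B(M2)|.
|B(U(4,7))| = C(7,4) = 35.
|B(U(6,10))| = C(10,6) = 210.
Total bases = 35 * 210 = 7350.

7350


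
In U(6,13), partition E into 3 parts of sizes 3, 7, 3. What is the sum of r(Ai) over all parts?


r(Ai) = min(|Ai|, 6) for each part.
Sum = min(3,6) + min(7,6) + min(3,6)
    = 3 + 6 + 3
    = 12.

12


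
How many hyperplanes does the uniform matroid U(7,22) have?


Hyperplanes of U(7,22) are flats of rank 6.
In a uniform matroid, these are exactly the (6)-element subsets.
Count = (22 choose 6) = 74613.

74613


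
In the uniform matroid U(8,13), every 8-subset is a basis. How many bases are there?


Bases of U(8,13) are all 8-element subsets of the 13-element ground set.
Number of bases = C(13,8).
C(13,8) = 1287.

1287


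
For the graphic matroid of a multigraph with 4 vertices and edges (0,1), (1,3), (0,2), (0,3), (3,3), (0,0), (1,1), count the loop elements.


In a graphic matroid, a loop is a self-loop edge (u,u) with rank 0.
Examining all 7 edges for self-loops...
Self-loops found: (3,3), (0,0), (1,1)
Number of loops = 3.

3


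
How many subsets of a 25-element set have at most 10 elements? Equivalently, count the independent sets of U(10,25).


Independent sets of U(10,25) are all subsets of size <= 10.
Count = (25 choose 0) + (25 choose 1) + (25 choose 2) + (25 choose 3) + (25 choose 4) + (25 choose 5) + (25 choose 6) + (25 choose 7) + (25 choose 8) + (25 choose 9) + (25 choose 10)
     = 1 + 25 + 300 + 2300 + 12650 + 53130 + 177100 + 480700 + 1081575 + 2042975 + 3268760
     = 7119516.

7119516


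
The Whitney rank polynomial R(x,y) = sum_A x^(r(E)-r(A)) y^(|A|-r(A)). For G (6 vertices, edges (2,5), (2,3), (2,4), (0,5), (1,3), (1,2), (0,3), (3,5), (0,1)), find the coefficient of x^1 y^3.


R(x,y) = sum over A in 2^E of x^(r(E)-r(A)) * y^(|A|-r(A)).
G has 6 vertices, 9 edges. r(E) = 5.
Enumerate all 2^9 = 512 subsets.
Count subsets with r(E)-r(A)=1 and |A|-r(A)=3: 8.

8


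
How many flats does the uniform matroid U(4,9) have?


Flats of U(4,9): every subset of size < 4 is a flat, plus E itself.
Count = (9 choose 0) + (9 choose 1) + (9 choose 2) + (9 choose 3) + 1
     = 1 + 9 + 36 + 84 + 1
     = 131.

131


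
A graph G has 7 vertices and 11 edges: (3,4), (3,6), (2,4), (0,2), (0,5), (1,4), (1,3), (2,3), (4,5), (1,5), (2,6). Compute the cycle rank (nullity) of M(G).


Cycle rank (nullity) = |E| - r(M) = |E| - (|V| - c).
|E| = 11, |V| = 7, c = 1.
Nullity = 11 - (7 - 1) = 11 - 6 = 5.

5


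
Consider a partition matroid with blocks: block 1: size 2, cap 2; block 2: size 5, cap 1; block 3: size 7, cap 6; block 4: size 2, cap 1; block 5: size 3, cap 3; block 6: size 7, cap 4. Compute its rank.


Rank of a partition matroid = sum of min(|Si|, ci) for each block.
= min(2,2) + min(5,1) + min(7,6) + min(2,1) + min(3,3) + min(7,4)
= 2 + 1 + 6 + 1 + 3 + 4
= 17.

17


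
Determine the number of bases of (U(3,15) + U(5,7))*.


(M1+M2)* = M1* + M2*.
M1* = U(12,15), bases: C(15,12) = 455.
M2* = U(2,7), bases: C(7,2) = 21.
|B(M*)| = 455 * 21 = 9555.

9555


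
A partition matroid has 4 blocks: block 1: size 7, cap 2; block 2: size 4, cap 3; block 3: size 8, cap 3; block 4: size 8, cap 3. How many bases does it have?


A basis picks exactly ci elements from block i.
Number of bases = product of C(|Si|, ci).
= C(7,2) * C(4,3) * C(8,3) * C(8,3)
= 21 * 4 * 56 * 56
= 263424.

263424


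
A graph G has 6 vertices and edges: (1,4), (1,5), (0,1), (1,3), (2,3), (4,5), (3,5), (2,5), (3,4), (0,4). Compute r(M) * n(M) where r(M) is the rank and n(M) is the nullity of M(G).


r(M) = |V| - c = 6 - 1 = 5.
nullity = |E| - r(M) = 10 - 5 = 5.
Product = 5 * 5 = 25.

25


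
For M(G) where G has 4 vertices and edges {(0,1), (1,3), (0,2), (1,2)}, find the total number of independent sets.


An independent set in a graphic matroid is an acyclic edge subset.
G has 4 vertices and 4 edges.
Enumerate all 2^4 = 16 subsets, checking for acyclicity.
Total independent sets = 14.

14


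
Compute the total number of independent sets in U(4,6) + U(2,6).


For a direct sum, |I(M1+M2)| = |I(M1)| * |I(M2)|.
|I(U(4,6))| = sum C(6,k) for k=0..4 = 57.
|I(U(2,6))| = sum C(6,k) for k=0..2 = 22.
Total = 57 * 22 = 1254.

1254


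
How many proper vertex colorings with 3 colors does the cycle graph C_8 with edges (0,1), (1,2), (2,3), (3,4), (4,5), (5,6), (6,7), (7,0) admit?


P(C_8, k) = (k-1)^8 + (-1)^8*(k-1).
P(3) = (2)^8 + 2
= 256 + 2 = 258.

258


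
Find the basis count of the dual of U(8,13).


The dual of U(r,n) is U(n-r, n) = U(5,13).
Bases of U(5,13) are all (5)-element subsets.
|B(M*)| = C(13,5) = 13! / (5! * 8!) = 1287.

1287


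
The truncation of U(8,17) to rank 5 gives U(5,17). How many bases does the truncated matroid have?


Truncating U(8,17) to rank 5 gives U(5,17).
Bases of U(5,17) are all 5-element subsets of 17 elements.
Number of bases = C(17,5) = 17! / (5! * 12!) = 6188.

6188


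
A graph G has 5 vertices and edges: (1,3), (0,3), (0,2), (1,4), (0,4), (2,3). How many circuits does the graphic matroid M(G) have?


A circuit in a graphic matroid = edge set of a simple cycle.
G has 5 vertices and 6 edges.
Enumerating all minimal edge subsets forming cycles...
Total circuits found: 3.

3


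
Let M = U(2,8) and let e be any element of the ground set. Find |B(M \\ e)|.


Deleting e from U(2,8) gives U(2,7) since n > r.
Bases of U(2,7) = (7 choose 2) = 21.

21


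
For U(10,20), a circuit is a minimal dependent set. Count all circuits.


In U(10,20), circuits are the (11)-element subsets.
Any set of 11 elements is dependent, and removing any one element gives
an independent set of size 10, so it is a minimal dependent set.
Number of circuits = C(20,11) = 20! / (11! * 9!) = 167960.

167960


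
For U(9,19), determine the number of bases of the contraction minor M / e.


Contracting e from U(9,19) gives U(8,18).
Bases of U(8,18) = C(18,8) = 43758.

43758


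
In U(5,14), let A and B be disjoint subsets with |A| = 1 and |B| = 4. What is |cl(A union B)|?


|A union B| = 1 + 4 = 5 (disjoint).
In U(5,14), cl(S) = S if |S| < 5, else cl(S) = E.
Since 5 >= 5, cl(A union B) = E.
|cl(A union B)| = 14.

14


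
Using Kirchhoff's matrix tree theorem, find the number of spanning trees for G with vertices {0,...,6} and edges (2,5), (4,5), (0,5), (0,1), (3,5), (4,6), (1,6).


By Kirchhoff's matrix tree theorem, the number of spanning trees equals
the determinant of any cofactor of the Laplacian matrix L.
G has 7 vertices and 7 edges.
Computing the (6 x 6) cofactor determinant gives 5.

5


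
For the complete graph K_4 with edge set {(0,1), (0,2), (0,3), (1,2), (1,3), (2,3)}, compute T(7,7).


T(K_4; x,y) = x^3 + 3x^2 + 4xy + 2x + y^3 + 3y^2 + 2y.
Substituting x=7, y=7:
= 343 + 147 + 196 + 14 + 343 + 147 + 14
= 1204.

1204


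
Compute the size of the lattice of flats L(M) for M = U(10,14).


Flats of U(10,14): every subset of size < 10 is a flat, plus E itself.
Count = (14 choose 0) + (14 choose 1) + (14 choose 2) + (14 choose 3) + (14 choose 4) + (14 choose 5) + (14 choose 6) + (14 choose 7) + (14 choose 8) + (14 choose 9) + 1
     = 1 + 14 + 91 + 364 + 1001 + 2002 + 3003 + 3432 + 3003 + 2002 + 1
     = 14914.

14914


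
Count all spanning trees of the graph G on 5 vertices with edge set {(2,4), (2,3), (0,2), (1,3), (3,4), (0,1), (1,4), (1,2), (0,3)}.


By Kirchhoff's matrix tree theorem, the number of spanning trees equals
the determinant of any cofactor of the Laplacian matrix L.
G has 5 vertices and 9 edges.
Computing the (4 x 4) cofactor determinant gives 75.

75


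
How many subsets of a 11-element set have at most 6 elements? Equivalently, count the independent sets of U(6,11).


Independent sets of U(6,11) are all subsets of size <= 6.
Count = (11 choose 0) + (11 choose 1) + (11 choose 2) + (11 choose 3) + (11 choose 4) + (11 choose 5) + (11 choose 6)
     = 1 + 11 + 55 + 165 + 330 + 462 + 462
     = 1486.

1486


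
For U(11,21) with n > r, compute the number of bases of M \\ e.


Deleting e from U(11,21) gives U(11,20) since n > r.
Bases of U(11,20) = C(20,11) = 20! / (11! * 9!) = 167960.

167960


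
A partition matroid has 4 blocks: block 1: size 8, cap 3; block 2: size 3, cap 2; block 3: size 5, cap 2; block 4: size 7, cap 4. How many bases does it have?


A basis picks exactly ci elements from block i.
Number of bases = product of C(|Si|, ci).
= C(8,3) * C(3,2) * C(5,2) * C(7,4)
= 56 * 3 * 10 * 35
= 58800.

58800


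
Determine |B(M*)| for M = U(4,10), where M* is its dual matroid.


The dual of U(r,n) is U(n-r, n) = U(6,10).
Bases of U(6,10) are all (6)-element subsets.
|B(M*)| = C(10,6) = 10! / (6! * 4!) = 210.

210


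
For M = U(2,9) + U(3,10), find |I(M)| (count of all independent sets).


For a direct sum, |I(M1+M2)| = |I(M1)| * |I(M2)|.
|I(U(2,9))| = sum C(9,k) for k=0..2 = 46.
|I(U(3,10))| = sum C(10,k) for k=0..3 = 176.
Total = 46 * 176 = 8096.

8096


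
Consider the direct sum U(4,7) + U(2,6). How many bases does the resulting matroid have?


Bases of a direct sum M1 + M2: |B| = |B(M1)| * |B(M2)|.
|B(U(4,7))| = C(7,4) = 35.
|B(U(2,6))| = C(6,2) = 15.
Total bases = 35 * 15 = 525.

525


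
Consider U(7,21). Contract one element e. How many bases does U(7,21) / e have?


Contracting e from U(7,21) gives U(6,20).
Bases of U(6,20) = C(20,6) = 38760.

38760


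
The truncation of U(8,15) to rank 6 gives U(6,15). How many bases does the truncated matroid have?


Truncating U(8,15) to rank 6 gives U(6,15).
Bases of U(6,15) are all 6-element subsets of 15 elements.
Number of bases = C(15,6) = 5005.

5005


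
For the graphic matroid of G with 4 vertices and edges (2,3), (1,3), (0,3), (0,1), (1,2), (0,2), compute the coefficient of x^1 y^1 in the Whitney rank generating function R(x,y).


R(x,y) = sum over A in 2^E of x^(r(E)-r(A)) * y^(|A|-r(A)).
G has 4 vertices, 6 edges. r(E) = 3.
Enumerate all 2^6 = 64 subsets.
Count subsets with r(E)-r(A)=1 and |A|-r(A)=1: 4.

4


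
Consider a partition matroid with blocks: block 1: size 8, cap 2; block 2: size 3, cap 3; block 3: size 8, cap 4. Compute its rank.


Rank of a partition matroid = sum of min(|Si|, ci) for each block.
= min(8,2) + min(3,3) + min(8,4)
= 2 + 3 + 4
= 9.

9


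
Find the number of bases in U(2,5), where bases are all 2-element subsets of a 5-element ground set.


Bases of U(2,5) are all 2-element subsets of the 5-element ground set.
Number of bases = C(5,2).
C(5,2) = (5 * 4) / (1 * 2) = 10.

10


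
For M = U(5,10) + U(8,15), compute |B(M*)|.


(M1+M2)* = M1* + M2*.
M1* = U(5,10), bases: C(10,5) = 252.
M2* = U(7,15), bases: C(15,7) = 6435.
|B(M*)| = 252 * 6435 = 1621620.

1621620


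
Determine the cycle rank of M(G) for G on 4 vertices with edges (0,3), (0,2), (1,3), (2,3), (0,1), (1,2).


Cycle rank (nullity) = |E| - r(M) = |E| - (|V| - c).
|E| = 6, |V| = 4, c = 1.
Nullity = 6 - (4 - 1) = 6 - 3 = 3.

3


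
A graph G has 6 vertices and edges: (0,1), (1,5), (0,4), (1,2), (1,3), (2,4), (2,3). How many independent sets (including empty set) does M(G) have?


An independent set in a graphic matroid is an acyclic edge subset.
G has 6 vertices and 7 edges.
Enumerate all 2^7 = 128 subsets, checking for acyclicity.
Total independent sets = 104.

104


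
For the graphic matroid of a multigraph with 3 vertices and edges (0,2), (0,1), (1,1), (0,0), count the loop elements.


In a graphic matroid, a loop is a self-loop edge (u,u) with rank 0.
Examining all 4 edges for self-loops...
Self-loops found: (1,1), (0,0)
Number of loops = 2.

2


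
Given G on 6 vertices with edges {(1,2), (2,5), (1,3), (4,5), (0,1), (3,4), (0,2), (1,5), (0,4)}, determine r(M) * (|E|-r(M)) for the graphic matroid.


r(M) = |V| - c = 6 - 1 = 5.
nullity = |E| - r(M) = 9 - 5 = 4.
Product = 5 * 4 = 20.

20


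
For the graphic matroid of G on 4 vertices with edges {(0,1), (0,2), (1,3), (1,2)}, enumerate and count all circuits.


A circuit in a graphic matroid = edge set of a simple cycle.
G has 4 vertices and 4 edges.
Enumerating all minimal edge subsets forming cycles...
Total circuits found: 1.

1


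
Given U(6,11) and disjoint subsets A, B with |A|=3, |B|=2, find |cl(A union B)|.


|A union B| = 3 + 2 = 5 (disjoint).
In U(6,11), cl(S) = S if |S| < 6, else cl(S) = E.
Since 5 < 6, cl(A union B) = A union B.
|cl(A union B)| = 5.

5


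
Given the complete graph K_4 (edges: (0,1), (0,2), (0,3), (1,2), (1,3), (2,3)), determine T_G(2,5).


T(K_4; x,y) = x^3 + 3x^2 + 4xy + 2x + y^3 + 3y^2 + 2y.
Substituting x=2, y=5:
= 8 + 12 + 40 + 4 + 125 + 75 + 10
= 274.

274
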